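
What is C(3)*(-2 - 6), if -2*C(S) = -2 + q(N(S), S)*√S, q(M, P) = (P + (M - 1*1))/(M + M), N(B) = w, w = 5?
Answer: -8 + 14*√3/5 ≈ -3.1503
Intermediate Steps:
N(B) = 5
q(M, P) = (-1 + M + P)/(2*M) (q(M, P) = (P + (M - 1))/((2*M)) = (P + (-1 + M))*(1/(2*M)) = (-1 + M + P)*(1/(2*M)) = (-1 + M + P)/(2*M))
C(S) = 1 - √S*(⅖ + S/10)/2 (C(S) = -(-2 + ((½)*(-1 + 5 + S)/5)*√S)/2 = -(-2 + ((½)*(⅕)*(4 + S))*√S)/2 = -(-2 + (⅖ + S/10)*√S)/2 = -(-2 + √S*(⅖ + S/10))/2 = 1 - √S*(⅖ + S/10)/2)
C(3)*(-2 - 6) = (1 - √3*(4 + 3)/20)*(-2 - 6) = (1 - 1/20*√3*7)*(-8) = (1 - 7*√3/20)*(-8) = -8 + 14*√3/5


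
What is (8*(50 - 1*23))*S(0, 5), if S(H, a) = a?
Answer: 1080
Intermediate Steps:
(8*(50 - 1*23))*S(0, 5) = (8*(50 - 1*23))*5 = (8*(50 - 23))*5 = (8*27)*5 = 216*5 = 1080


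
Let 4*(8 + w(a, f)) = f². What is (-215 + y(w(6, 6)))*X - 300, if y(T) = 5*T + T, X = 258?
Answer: -54222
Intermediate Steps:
w(a, f) = -8 + f²/4
y(T) = 6*T
(-215 + y(w(6, 6)))*X - 300 = (-215 + 6*(-8 + (¼)*6²))*258 - 300 = (-215 + 6*(-8 + (¼)*36))*258 - 300 = (-215 + 6*(-8 + 9))*258 - 300 = (-215 + 6*1)*258 - 300 = (-215 + 6)*258 - 300 = -209*258 - 300 = -53922 - 300 = -54222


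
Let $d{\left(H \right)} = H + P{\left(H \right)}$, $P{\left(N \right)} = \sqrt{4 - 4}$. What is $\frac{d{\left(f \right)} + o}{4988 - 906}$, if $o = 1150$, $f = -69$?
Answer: $\frac{1081}{4082} \approx 0.26482$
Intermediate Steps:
$P{\left(N \right)} = 0$ ($P{\left(N \right)} = \sqrt{0} = 0$)
$d{\left(H \right)} = H$ ($d{\left(H \right)} = H + 0 = H$)
$\frac{d{\left(f \right)} + o}{4988 - 906} = \frac{-69 + 1150}{4988 - 906} = \frac{1081}{4082}$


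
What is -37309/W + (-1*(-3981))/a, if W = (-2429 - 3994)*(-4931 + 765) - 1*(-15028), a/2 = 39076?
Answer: 51834259679/1046191360696 ≈ 0.049546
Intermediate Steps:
a = 78152 (a = 2*39076 = 78152)
W = 26773246 (W = -6423*(-4166) + 15028 = 26758218 + 15028 = 26773246)
-37309/W + (-1*(-3981))/a = -37309/26773246 - 1*(-3981)/78152 = -37309*1/26773246 + 3981*(1/78152) = -37309/26773246 + 3981/78152 = 51834259679/1046191360696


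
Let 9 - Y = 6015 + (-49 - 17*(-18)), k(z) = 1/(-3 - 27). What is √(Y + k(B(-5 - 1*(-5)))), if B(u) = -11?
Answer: I*√5636730/30 ≈ 79.139*I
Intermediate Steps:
k(z) = -1/30 (k(z) = 1/(-30) = -1/30)
Y = -6263 (Y = 9 - (6015 + (-49 - 17*(-18))) = 9 - (6015 + (-49 + 306)) = 9 - (6015 + 257) = 9 - 1*6272 = 9 - 6272 = -6263)
√(Y + k(B(-5 - 1*(-5)))) = √(-6263 - 1/30) = √(-187891/30) = I*√5636730/30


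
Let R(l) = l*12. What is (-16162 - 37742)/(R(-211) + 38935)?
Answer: -53904/36403 ≈ -1.4808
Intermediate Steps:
R(l) = 12*l
(-16162 - 37742)/(R(-211) + 38935) = (-16162 - 37742)/(12*(-211) + 38935) = -53904/(-2532 + 38935) = -53904/36403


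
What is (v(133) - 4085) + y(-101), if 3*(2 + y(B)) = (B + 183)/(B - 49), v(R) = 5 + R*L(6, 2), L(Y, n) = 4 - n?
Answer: -858641/225 ≈ -3816.2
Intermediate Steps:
v(R) = 5 + 2*R (v(R) = 5 + R*(4 - 1*2) = 5 + R*(4 - 2) = 5 + R*2 = 5 + 2*R)
y(B) = -2 + (183 + B)/(3*(-49 + B)) (y(B) = -2 + ((B + 183)/(B - 49))/3 = -2 + ((183 + B)/(-49 + B))/3 = -2 + (183 + B)/(3*(-49 + B)))
(v(133) - 4085) + y(-101) = ((5 + 2*133) - 4085) + (477 - 5*(-101))/(3*(-49 - 101)) = ((5 + 266) - 4085) + (⅓)*(477 + 505)/(-150) = (271 - 4085) + (⅓)*(-1/150)*982 = -3814 - 491/225 = -858641/225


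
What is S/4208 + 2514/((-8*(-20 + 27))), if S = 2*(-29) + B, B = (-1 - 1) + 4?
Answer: -330689/7364 ≈ -44.906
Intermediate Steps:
B = 2 (B = -2 + 4 = 2)
S = -56 (S = 2*(-29) + 2 = -58 + 2 = -56)
S/4208 + 2514/((-8*(-20 + 27))) = -56/4208 + 2514/((-8*(-20 + 27))) = -56*1/4208 + 2514/((-8*7)) = -7/526 + 2514/(-56) = -7/526 + 2514*(-1/56) = -7/526 - 1257/28 = -330689/7364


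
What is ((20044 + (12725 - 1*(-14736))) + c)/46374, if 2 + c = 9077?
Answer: 9430/7729 ≈ 1.2201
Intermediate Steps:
c = 9075 (c = -2 + 9077 = 9075)
((20044 + (12725 - 1*(-14736))) + c)/46374 = ((20044 + (12725 - 1*(-14736))) + 9075)/46374 = ((20044 + (12725 + 14736)) + 9075)*(1/46374) = ((20044 + 27461) + 9075)*(1/46374) = (47505 + 9075)*(1/46374) = 56580*(1/46374) = 9430/7729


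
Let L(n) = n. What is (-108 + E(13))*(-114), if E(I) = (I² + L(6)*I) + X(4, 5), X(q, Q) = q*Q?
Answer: -18126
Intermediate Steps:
X(q, Q) = Q*q
E(I) = 20 + I² + 6*I (E(I) = (I² + 6*I) + 5*4 = (I² + 6*I) + 20 = 20 + I² + 6*I)
(-108 + E(13))*(-114) = (-108 + (20 + 13² + 6*13))*(-114) = (-108 + (20 + 169 + 78))*(-114) = (-108 + 267)*(-114) = 159*(-114) = -18126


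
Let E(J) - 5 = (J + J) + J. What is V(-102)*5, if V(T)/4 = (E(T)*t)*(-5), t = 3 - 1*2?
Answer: 30100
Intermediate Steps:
t = 1 (t = 3 - 2 = 1)
E(J) = 5 + 3*J (E(J) = 5 + ((J + J) + J) = 5 + (2*J + J) = 5 + 3*J)
V(T) = -100 - 60*T (V(T) = 4*(((5 + 3*T)*1)*(-5)) = 4*((5 + 3*T)*(-5)) = 4*(-25 - 15*T) = -100 - 60*T)
V(-102)*5 = (-100 - 60*(-102))*5 = (-100 + 6120)*5 = 6020*5 = 30100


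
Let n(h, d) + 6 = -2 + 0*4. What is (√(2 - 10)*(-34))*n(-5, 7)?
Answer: 544*I*√2 ≈ 769.33*I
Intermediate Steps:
n(h, d) = -8 (n(h, d) = -6 + (-2 + 0*4) = -6 + (-2 + 0) = -6 - 2 = -8)
(√(2 - 10)*(-34))*n(-5, 7) = (√(2 - 10)*(-34))*(-8) = (√(-8)*(-34))*(-8) = ((2*I*√2)*(-34))*(-8) = -68*I*√2*(-8) = 544*I*√2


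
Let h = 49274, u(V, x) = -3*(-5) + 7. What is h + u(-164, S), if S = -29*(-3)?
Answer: 49296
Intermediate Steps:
S = 87
u(V, x) = 22 (u(V, x) = 15 + 7 = 22)
h + u(-164, S) = 49274 + 22 = 49296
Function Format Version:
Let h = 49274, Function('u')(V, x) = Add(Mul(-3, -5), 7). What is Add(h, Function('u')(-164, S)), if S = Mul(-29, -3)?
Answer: 49296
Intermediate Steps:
S = 87
Function('u')(V, x) = 22 (Function('u')(V, x) = Add(15, 7) = 22)
Add(h, Function('u')(-164, S)) = Add(49274, 22) = 49296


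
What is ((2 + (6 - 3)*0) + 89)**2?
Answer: 8281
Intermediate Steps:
((2 + (6 - 3)*0) + 89)**2 = ((2 + 3*0) + 89)**2 = ((2 + 0) + 89)**2 = (2 + 89)**2 = 91**2 = 8281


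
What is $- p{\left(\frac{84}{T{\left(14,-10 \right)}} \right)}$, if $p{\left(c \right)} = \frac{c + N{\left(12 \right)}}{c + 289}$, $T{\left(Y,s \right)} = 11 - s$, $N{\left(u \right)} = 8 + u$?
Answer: $- \frac{24}{293} \approx -0.081911$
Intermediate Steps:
$p{\left(c \right)} = \frac{20 + c}{289 + c}$ ($p{\left(c \right)} = \frac{c + \left(8 + 12\right)}{c + 289} = \frac{c + 20}{289 + c} = \frac{20 + c}{289 + c}$)
$- p{\left(\frac{84}{T{\left(14,-10 \right)}} \right)} = - \frac{20 + \frac{84}{11 - -10}}{289 + \frac{84}{11 - -10}} = - \frac{20 + \frac{84}{11 + 10}}{289 + \frac{84}{11 + 10}} = - \frac{20 + \frac{84}{21}}{289 + \frac{84}{21}} = - \frac{20 + 84 \cdot \frac{1}{21}}{289 + 84 \cdot \frac{1}{21}} = - \frac{20 + 4}{289 + 4} = - \frac{24}{293}$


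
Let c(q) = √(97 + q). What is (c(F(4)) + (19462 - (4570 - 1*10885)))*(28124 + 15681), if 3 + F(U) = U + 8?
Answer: 1129161485 + 43805*√106 ≈ 1.1296e+9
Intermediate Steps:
F(U) = 5 + U (F(U) = -3 + (U + 8) = -3 + (8 + U) = 5 + U)
(c(F(4)) + (19462 - (4570 - 1*10885)))*(28124 + 15681) = (√(97 + (5 + 4)) + (19462 - (4570 - 1*10885)))*(28124 + 15681) = (√(97 + 9) + (19462 - (4570 - 10885)))*43805 = (√106 + (19462 - 1*(-6315)))*43805 = (√106 + (19462 + 6315))*43805 = (√106 + 25777)*43805 = (25777 + √106)*43805 = 1129161485 + 43805*√106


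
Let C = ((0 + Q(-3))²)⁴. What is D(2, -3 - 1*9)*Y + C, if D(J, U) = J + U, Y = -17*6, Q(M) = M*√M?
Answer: 532461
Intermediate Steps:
Q(M) = M^(3/2)
Y = -102
C = 531441 (C = ((0 + (-3)^(3/2))²)⁴ = ((0 - 3*I*√3)²)⁴ = ((-3*I*√3)²)⁴ = (-27)⁴ = 531441)
D(2, -3 - 1*9)*Y + C = (2 + (-3 - 1*9))*(-102) + 531441 = (2 + (-3 - 9))*(-102) + 531441 = (2 - 12)*(-102) + 531441 = -10*(-102) + 531441 = 1020 + 531441 = 532461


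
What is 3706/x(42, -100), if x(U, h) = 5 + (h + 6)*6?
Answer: -3706/559 ≈ -6.6297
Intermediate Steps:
x(U, h) = 41 + 6*h (x(U, h) = 5 + (6 + h)*6 = 5 + (36 + 6*h) = 41 + 6*h)
3706/x(42, -100) = 3706/(41 + 6*(-100)) = 3706/(41 - 600) = 3706/(-559) = 3706*(-1/559) = -3706/559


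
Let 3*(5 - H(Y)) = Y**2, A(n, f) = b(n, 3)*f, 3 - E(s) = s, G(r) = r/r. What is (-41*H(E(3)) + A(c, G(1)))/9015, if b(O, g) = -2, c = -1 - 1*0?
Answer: -69/3005 ≈ -0.022962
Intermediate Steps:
c = -1 (c = -1 + 0 = -1)
G(r) = 1
E(s) = 3 - s
A(n, f) = -2*f
H(Y) = 5 - Y**2/3
(-41*H(E(3)) + A(c, G(1)))/9015 = (-41*(5 - (3 - 1*3)**2/3) - 2*1)/9015 = (-41*(5 - (3 - 3)**2/3) - 2)*(1/9015) = (-41*(5 - 1/3*0**2) - 2)*(1/9015) = (-41*(5 - 1/3*0) - 2)*(1/9015) = (-41*(5 + 0) - 2)*(1/9015) = (-41*5 - 2)*(1/9015) = (-205 - 2)*(1/9015) = -207*1/9015 = -69/3005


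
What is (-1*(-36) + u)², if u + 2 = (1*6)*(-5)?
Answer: 16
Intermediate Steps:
u = -32 (u = -2 + (1*6)*(-5) = -2 + 6*(-5) = -2 - 30 = -32)
(-1*(-36) + u)² = (-1*(-36) - 32)² = (36 - 32)² = 4² = 16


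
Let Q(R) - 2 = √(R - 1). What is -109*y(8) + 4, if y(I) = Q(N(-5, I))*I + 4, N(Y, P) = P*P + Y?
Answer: -2176 - 872*√58 ≈ -8817.0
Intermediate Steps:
N(Y, P) = Y + P² (N(Y, P) = P² + Y = Y + P²)
Q(R) = 2 + √(-1 + R) (Q(R) = 2 + √(R - 1) = 2 + √(-1 + R))
y(I) = 4 + I*(2 + √(-6 + I²)) (y(I) = (2 + √(-1 + (-5 + I²)))*I + 4 = (2 + √(-6 + I²))*I + 4 = I*(2 + √(-6 + I²)) + 4 = 4 + I*(2 + √(-6 + I²)))
-109*y(8) + 4 = -109*(4 + 8*(2 + √(-6 + 8²))) + 4 = -109*(4 + 8*(2 + √(-6 + 64))) + 4 = -109*(4 + 8*(2 + √58)) + 4 = -109*(4 + (16 + 8*√58)) + 4 = -109*(20 + 8*√58) + 4 = (-2180 - 872*√58) + 4 = -2176 - 872*√58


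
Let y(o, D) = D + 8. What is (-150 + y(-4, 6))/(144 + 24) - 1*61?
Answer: -1298/21 ≈ -61.810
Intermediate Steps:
y(o, D) = 8 + D
(-150 + y(-4, 6))/(144 + 24) - 1*61 = (-150 + (8 + 6))/(144 + 24) - 1*61 = (-150 + 14)/168 - 61 = -136*1/168 - 61 = -17/21 - 61 = -1298/21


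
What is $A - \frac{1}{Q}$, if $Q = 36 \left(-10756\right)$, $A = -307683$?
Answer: $- \frac{119139780527}{387216} \approx -3.0768 \cdot 10^{5}$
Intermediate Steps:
$Q = -387216$
$A - \frac{1}{Q} = -307683 - \frac{1}{-387216} = -307683 - - \frac{1}{387216} = -307683 + \frac{1}{387216} = - \frac{119139780527}{387216}$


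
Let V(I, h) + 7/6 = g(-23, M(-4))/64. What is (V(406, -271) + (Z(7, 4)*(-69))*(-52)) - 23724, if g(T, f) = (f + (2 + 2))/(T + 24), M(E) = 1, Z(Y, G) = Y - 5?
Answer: -3177425/192 ≈ -16549.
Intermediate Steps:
Z(Y, G) = -5 + Y
g(T, f) = (4 + f)/(24 + T) (g(T, f) = (f + 4)/(24 + T) = (4 + f)/(24 + T))
V(I, h) = -209/192 (V(I, h) = -7/6 + ((4 + 1)/(24 - 23))/64 = -7/6 + (5/1)*(1/64) = -7/6 + (1*5)*(1/64) = -7/6 + 5*(1/64) = -7/6 + 5/64 = -209/192)
(V(406, -271) + (Z(7, 4)*(-69))*(-52)) - 23724 = (-209/192 + ((-5 + 7)*(-69))*(-52)) - 23724 = (-209/192 + (2*(-69))*(-52)) - 23724 = (-209/192 - 138*(-52)) - 23724 = (-209/192 + 7176) - 23724 = 1377583/192 - 23724 = -3177425/192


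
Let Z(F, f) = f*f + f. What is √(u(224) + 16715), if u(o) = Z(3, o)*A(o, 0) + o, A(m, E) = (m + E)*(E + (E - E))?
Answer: √16939 ≈ 130.15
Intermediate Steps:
A(m, E) = E*(E + m) (A(m, E) = (E + m)*(E + 0) = (E + m)*E = E*(E + m))
Z(F, f) = f + f² (Z(F, f) = f² + f = f + f²)
u(o) = o (u(o) = (o*(1 + o))*(0*(0 + o)) + o = (o*(1 + o))*(0*o) + o = (o*(1 + o))*0 + o = 0 + o = o)
√(u(224) + 16715) = √(224 + 16715) = √16939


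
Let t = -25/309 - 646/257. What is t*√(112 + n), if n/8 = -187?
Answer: -412078*I*√346/79413 ≈ -96.522*I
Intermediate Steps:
n = -1496 (n = 8*(-187) = -1496)
t = -206039/79413 (t = -25*1/309 - 646*1/257 = -25/309 - 646/257 = -206039/79413 ≈ -2.5945)
t*√(112 + n) = -206039*√(112 - 1496)/79413 = -412078*I*√346/79413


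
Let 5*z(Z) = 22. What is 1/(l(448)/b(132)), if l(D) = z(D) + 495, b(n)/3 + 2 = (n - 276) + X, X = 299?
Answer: 2295/2497 ≈ 0.91910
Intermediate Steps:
b(n) = 63 + 3*n (b(n) = -6 + 3*((n - 276) + 299) = -6 + 3*((-276 + n) + 299) = -6 + 3*(23 + n) = -6 + (69 + 3*n) = 63 + 3*n)
z(Z) = 22/5 (z(Z) = (1/5)*22 = 22/5)
l(D) = 2497/5 (l(D) = 22/5 + 495 = 2497/5)
1/(l(448)/b(132)) = 1/(2497/(5*(63 + 3*132))) = 1/(2497/(5*(63 + 396))) = 1/((2497/5)/459) = 1/((2497/5)*(1/459)) = 1/(2497/2295) = 2295/2497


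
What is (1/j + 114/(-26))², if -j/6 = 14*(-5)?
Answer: 572501329/29811600 ≈ 19.204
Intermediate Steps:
j = 420 (j = -84*(-5) = -6*(-70) = 420)
(1/j + 114/(-26))² = (1/420 + 114/(-26))² = (1/420 + 114*(-1/26))² = (1/420 - 57/13)² = (-23927/5460)² = 572501329/29811600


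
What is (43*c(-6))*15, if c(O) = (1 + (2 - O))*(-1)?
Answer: -5805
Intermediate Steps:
c(O) = -3 + O (c(O) = (3 - O)*(-1) = -3 + O)
(43*c(-6))*15 = (43*(-3 - 6))*15 = (43*(-9))*15 = -387*15 = -5805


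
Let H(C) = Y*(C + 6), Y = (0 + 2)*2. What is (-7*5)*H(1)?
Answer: -980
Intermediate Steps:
Y = 4 (Y = 2*2 = 4)
H(C) = 24 + 4*C (H(C) = 4*(C + 6) = 4*(6 + C) = 24 + 4*C)
(-7*5)*H(1) = (-7*5)*(24 + 4*1) = -35*(24 + 4) = -35*28 = -980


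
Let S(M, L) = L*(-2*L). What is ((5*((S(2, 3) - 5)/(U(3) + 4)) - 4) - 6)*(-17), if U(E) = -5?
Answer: -1785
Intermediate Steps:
S(M, L) = -2*L²
((5*((S(2, 3) - 5)/(U(3) + 4)) - 4) - 6)*(-17) = ((5*((-2*3² - 5)/(-5 + 4)) - 4) - 6)*(-17) = ((5*((-2*9 - 5)/(-1)) - 4) - 6)*(-17) = ((5*((-18 - 5)*(-1)) - 4) - 6)*(-17) = ((5*(-23*(-1)) - 4) - 6)*(-17) = ((5*23 - 4) - 6)*(-17) = ((115 - 4) - 6)*(-17) = (111 - 6)*(-17) = 105*(-17) = -1785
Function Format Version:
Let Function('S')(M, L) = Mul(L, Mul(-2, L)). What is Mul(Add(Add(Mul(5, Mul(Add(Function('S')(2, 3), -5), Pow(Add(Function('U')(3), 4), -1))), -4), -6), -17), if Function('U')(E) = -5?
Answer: -1785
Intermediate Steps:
Function('S')(M, L) = Mul(-2, Pow(L, 2))
Mul(Add(Add(Mul(5, Mul(Add(Function('S')(2, 3), -5), Pow(Add(Function('U')(3), 4), -1))), -4), -6), -17) = Mul(Add(Add(Mul(5, Mul(Add(Mul(-2, Pow(3, 2)), -5), Pow(Add(-5, 4), -1))), -4), -6), -17) = Mul(Add(Add(Mul(5, Mul(Add(Mul(-2, 9), -5), Pow(-1, -1))), -4), -6), -17) = Mul(Add(Add(Mul(5, Mul(Add(-18, -5), -1)), -4), -6), -17) = Mul(Add(Add(Mul(5, Mul(-23, -1)), -4), -6), -17) = Mul(Add(Add(Mul(5, 23), -4), -6), -17) = Mul(Add(Add(115, -4), -6), -17) = Mul(Add(111, -6), -17) = Mul(105, -17) = -1785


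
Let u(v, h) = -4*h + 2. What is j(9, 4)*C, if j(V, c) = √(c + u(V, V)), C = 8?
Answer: 8*I*√30 ≈ 43.818*I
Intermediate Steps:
u(v, h) = 2 - 4*h
j(V, c) = √(2 + c - 4*V) (j(V, c) = √(c + (2 - 4*V)) = √(2 + c - 4*V))
j(9, 4)*C = √(2 + 4 - 4*9)*8 = √(2 + 4 - 36)*8 = √(-30)*8 = (I*√30)*8 = 8*I*√30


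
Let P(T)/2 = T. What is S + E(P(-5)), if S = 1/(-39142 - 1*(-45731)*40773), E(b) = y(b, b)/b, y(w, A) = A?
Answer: 268653298/268653297 ≈ 1.0000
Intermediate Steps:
P(T) = 2*T
E(b) = 1 (E(b) = b/b = 1)
S = 1/268653297 (S = (1/40773)/(-39142 + 45731) = (1/40773)/6589 = (1/6589)*(1/40773) = 1/268653297 ≈ 3.7223e-9)
S + E(P(-5)) = 1/268653297 + 1 = 268653298/268653297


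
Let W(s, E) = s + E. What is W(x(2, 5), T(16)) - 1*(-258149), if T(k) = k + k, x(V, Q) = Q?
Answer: 258186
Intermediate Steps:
T(k) = 2*k
W(s, E) = E + s
W(x(2, 5), T(16)) - 1*(-258149) = (2*16 + 5) - 1*(-258149) = (32 + 5) + 258149 = 37 + 258149 = 258186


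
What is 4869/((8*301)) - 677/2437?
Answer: 10235537/5868296 ≈ 1.7442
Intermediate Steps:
4869/((8*301)) - 677/2437 = 4869/2408 - 677*1/2437 = 4869*(1/2408) - 677/2437 = 4869/2408 - 677/2437 = 10235537/5868296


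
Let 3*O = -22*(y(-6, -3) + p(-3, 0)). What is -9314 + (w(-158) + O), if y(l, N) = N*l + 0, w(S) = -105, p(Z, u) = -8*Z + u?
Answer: -9727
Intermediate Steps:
p(Z, u) = u - 8*Z
y(l, N) = N*l
O = -308 (O = (-22*(-3*(-6) + (0 - 8*(-3))))/3 = (-22*(18 + (0 + 24)))/3 = (-22*(18 + 24))/3 = (-22*42)/3 = (⅓)*(-924) = -308)
-9314 + (w(-158) + O) = -9314 + (-105 - 308) = -9314 - 413 = -9727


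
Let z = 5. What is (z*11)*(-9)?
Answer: -495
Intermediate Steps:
(z*11)*(-9) = (5*11)*(-9) = 55*(-9) = -495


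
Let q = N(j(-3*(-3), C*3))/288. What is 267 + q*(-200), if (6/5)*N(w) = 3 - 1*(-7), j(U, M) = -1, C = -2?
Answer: 28211/108 ≈ 261.21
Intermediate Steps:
N(w) = 25/3 (N(w) = 5*(3 - 1*(-7))/6 = 5*(3 + 7)/6 = (⅚)*10 = 25/3)
q = 25/864 (q = (25/3)/288 = (25/3)*(1/288) = 25/864 ≈ 0.028935)
267 + q*(-200) = 267 + (25/864)*(-200) = 267 - 625/108 = 28211/108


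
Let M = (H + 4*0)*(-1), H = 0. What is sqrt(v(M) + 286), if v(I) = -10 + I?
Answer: 2*sqrt(69) ≈ 16.613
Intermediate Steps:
M = 0 (M = (0 + 4*0)*(-1) = (0 + 0)*(-1) = 0*(-1) = 0)
sqrt(v(M) + 286) = sqrt((-10 + 0) + 286) = sqrt(-10 + 286) = sqrt(276) = 2*sqrt(69)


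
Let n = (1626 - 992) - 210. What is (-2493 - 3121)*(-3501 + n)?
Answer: 17274278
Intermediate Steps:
n = 424 (n = 634 - 210 = 424)
(-2493 - 3121)*(-3501 + n) = (-2493 - 3121)*(-3501 + 424) = -5614*(-3077) = 17274278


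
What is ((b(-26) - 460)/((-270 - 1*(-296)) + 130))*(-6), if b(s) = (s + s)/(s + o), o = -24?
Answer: 5737/325 ≈ 17.652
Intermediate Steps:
b(s) = 2*s/(-24 + s) (b(s) = (s + s)/(s - 24) = (2*s)/(-24 + s) = 2*s/(-24 + s))
((b(-26) - 460)/((-270 - 1*(-296)) + 130))*(-6) = ((2*(-26)/(-24 - 26) - 460)/((-270 - 1*(-296)) + 130))*(-6) = ((2*(-26)/(-50) - 460)/((-270 + 296) + 130))*(-6) = ((2*(-26)*(-1/50) - 460)/(26 + 130))*(-6) = ((26/25 - 460)/156)*(-6) = -11474/25*1/156*(-6) = -5737/1950*(-6) = 5737/325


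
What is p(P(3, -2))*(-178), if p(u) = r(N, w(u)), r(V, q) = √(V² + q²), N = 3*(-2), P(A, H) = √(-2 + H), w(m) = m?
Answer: -712*√2 ≈ -1006.9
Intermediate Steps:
N = -6
p(u) = √(36 + u²) (p(u) = √((-6)² + u²) = √(36 + u²))
p(P(3, -2))*(-178) = √(36 + (√(-2 - 2))²)*(-178) = √(36 + (√(-4))²)*(-178) = √(36 + (2*I)²)*(-178) = √(36 - 4)*(-178) = √32*(-178) = (4*√2)*(-178) = -712*√2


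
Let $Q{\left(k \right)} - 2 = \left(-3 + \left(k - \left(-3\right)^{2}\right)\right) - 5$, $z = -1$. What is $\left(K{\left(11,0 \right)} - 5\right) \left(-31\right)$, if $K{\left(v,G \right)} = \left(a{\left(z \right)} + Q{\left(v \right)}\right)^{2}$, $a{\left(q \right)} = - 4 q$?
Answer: $155$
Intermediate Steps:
$Q{\left(k \right)} = -15 + k$ ($Q{\left(k \right)} = 2 + \left(\left(-3 + \left(k - \left(-3\right)^{2}\right)\right) - 5\right) = 2 + \left(\left(-3 + \left(k - 9\right)\right) - 5\right) = 2 + \left(\left(-3 + \left(-9 + k\right)\right) - 5\right) = 2 + \left(\left(-12 + k\right) - 5\right) = 2 + \left(-17 + k\right) = -15 + k$)
$K{\left(v,G \right)} = \left(-11 + v\right)^{2}$ ($K{\left(v,G \right)} = \left(\left(-4\right) \left(-1\right) + \left(-15 + v\right)\right)^{2} = \left(4 + \left(-15 + v\right)\right)^{2} = \left(-11 + v\right)^{2}$)
$\left(K{\left(11,0 \right)} - 5\right) \left(-31\right) = \left(\left(-11 + 11\right)^{2} - 5\right) \left(-31\right) = \left(0^{2} - 5\right) \left(-31\right) = \left(0 - 5\right) \left(-31\right) = \left(-5\right) \left(-31\right) = 155$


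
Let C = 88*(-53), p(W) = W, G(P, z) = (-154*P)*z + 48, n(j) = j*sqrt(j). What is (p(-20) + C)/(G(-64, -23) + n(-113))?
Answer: 1061581760/51367132497 - 529292*I*sqrt(113)/51367132497 ≈ 0.020667 - 0.00010953*I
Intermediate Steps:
n(j) = j**(3/2)
G(P, z) = 48 - 154*P*z (G(P, z) = -154*P*z + 48 = 48 - 154*P*z)
C = -4664
(p(-20) + C)/(G(-64, -23) + n(-113)) = (-20 - 4664)/((48 - 154*(-64)*(-23)) + (-113)**(3/2)) = -4684/((48 - 226688) - 113*I*sqrt(113)) = -4684/(-226640 - 113*I*sqrt(113))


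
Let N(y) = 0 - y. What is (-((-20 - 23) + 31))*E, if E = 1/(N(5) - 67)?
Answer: -⅙ ≈ -0.16667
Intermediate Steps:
N(y) = -y
E = -1/72 (E = 1/(-1*5 - 67) = 1/(-5 - 67) = 1/(-72) = -1/72 ≈ -0.013889)
(-((-20 - 23) + 31))*E = -((-20 - 23) + 31)*(-1/72) = -(-43 + 31)*(-1/72) = -1*(-12)*(-1/72) = 12*(-1/72) = -⅙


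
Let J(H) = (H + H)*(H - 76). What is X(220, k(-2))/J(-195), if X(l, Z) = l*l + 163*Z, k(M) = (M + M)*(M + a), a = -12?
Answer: 9588/17615 ≈ 0.54431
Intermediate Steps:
k(M) = 2*M*(-12 + M) (k(M) = (M + M)*(M - 12) = (2*M)*(-12 + M) = 2*M*(-12 + M))
J(H) = 2*H*(-76 + H) (J(H) = (2*H)*(-76 + H) = 2*H*(-76 + H))
X(l, Z) = l² + 163*Z
X(220, k(-2))/J(-195) = (220² + 163*(2*(-2)*(-12 - 2)))/((2*(-195)*(-76 - 195))) = (48400 + 163*(2*(-2)*(-14)))/((2*(-195)*(-271))) = (48400 + 163*56)/105690 = (48400 + 9128)*(1/105690) = 57528*(1/105690) = 9588/17615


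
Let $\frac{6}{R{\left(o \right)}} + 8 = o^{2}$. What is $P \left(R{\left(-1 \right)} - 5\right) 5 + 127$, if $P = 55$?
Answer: $- \frac{10386}{7} \approx -1483.7$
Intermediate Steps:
$R{\left(o \right)} = \frac{6}{-8 + o^{2}}$
$P \left(R{\left(-1 \right)} - 5\right) 5 + 127 = 55 \left(\frac{6}{-8 + \left(-1\right)^{2}} - 5\right) 5 + 127 = 55 \left(\frac{6}{-8 + 1} - 5\right) 5 + 127 = 55 \left(\frac{6}{-7} - 5\right) 5 + 127 = 55 \left(6 \left(- \frac{1}{7}\right) - 5\right) 5 + 127 = 55 \left(- \frac{6}{7} - 5\right) 5 + 127 = 55 \left(\left(- \frac{41}{7}\right) 5\right) + 127 = 55 \left(- \frac{205}{7}\right) + 127 = - \frac{11275}{7} + 127 = - \frac{10386}{7}$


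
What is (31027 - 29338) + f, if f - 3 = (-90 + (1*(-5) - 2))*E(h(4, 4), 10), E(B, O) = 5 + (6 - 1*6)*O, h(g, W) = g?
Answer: 1207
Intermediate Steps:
E(B, O) = 5 (E(B, O) = 5 + (6 - 6)*O = 5 + 0*O = 5 + 0 = 5)
f = -482 (f = 3 + (-90 + (1*(-5) - 2))*5 = 3 + (-90 + (-5 - 2))*5 = 3 + (-90 - 7)*5 = 3 - 97*5 = 3 - 485 = -482)
(31027 - 29338) + f = (31027 - 29338) - 482 = 1689 - 482 = 1207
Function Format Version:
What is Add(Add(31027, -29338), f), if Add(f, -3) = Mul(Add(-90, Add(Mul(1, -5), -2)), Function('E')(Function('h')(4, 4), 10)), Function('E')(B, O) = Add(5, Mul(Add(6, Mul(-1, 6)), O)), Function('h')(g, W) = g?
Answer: 1207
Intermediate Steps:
Function('E')(B, O) = 5 (Function('E')(B, O) = Add(5, Mul(Add(6, -6), O)) = Add(5, Mul(0, O)) = Add(5, 0) = 5)
f = -482 (f = Add(3, Mul(Add(-90, Add(Mul(1, -5), -2)), 5)) = Add(3, Mul(Add(-90, Add(-5, -2)), 5)) = Add(3, Mul(Add(-90, -7), 5)) = Add(3, Mul(-97, 5)) = Add(3, -485) = -482)
Add(Add(31027, -29338), f) = Add(Add(31027, -29338), -482) = Add(1689, -482) = 1207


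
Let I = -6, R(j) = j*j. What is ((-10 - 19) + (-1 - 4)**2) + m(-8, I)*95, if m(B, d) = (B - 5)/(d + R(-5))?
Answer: -69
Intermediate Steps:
R(j) = j**2
m(B, d) = (-5 + B)/(25 + d) (m(B, d) = (B - 5)/(d + (-5)**2) = (-5 + B)/(d + 25) = (-5 + B)/(25 + d))
((-10 - 19) + (-1 - 4)**2) + m(-8, I)*95 = ((-10 - 19) + (-1 - 4)**2) + ((-5 - 8)/(25 - 6))*95 = (-29 + (-5)**2) + (-13/19)*95 = (-29 + 25) + ((1/19)*(-13))*95 = -4 - 13/19*95 = -4 - 65 = -69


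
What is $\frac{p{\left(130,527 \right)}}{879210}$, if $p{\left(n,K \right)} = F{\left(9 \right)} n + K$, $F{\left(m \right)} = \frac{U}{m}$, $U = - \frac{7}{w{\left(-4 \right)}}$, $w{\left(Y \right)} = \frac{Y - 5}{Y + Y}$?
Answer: $\frac{35407}{71216010} \approx 0.00049718$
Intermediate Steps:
$w{\left(Y \right)} = \frac{-5 + Y}{2 Y}$
$U = - \frac{56}{9}$ ($U = - \frac{7}{\frac{1}{2} \frac{1}{-4} \left(-5 - 4\right)} = - \frac{7}{\frac{1}{2} \left(- \frac{1}{4}\right) \left(-9\right)} = - \frac{7}{\frac{9}{8}} = \left(-7\right) \frac{8}{9} = - \frac{56}{9} \approx -6.2222$)
$F{\left(m \right)} = - \frac{56}{9 m}$
$p{\left(n,K \right)} = K - \frac{56 n}{81}$ ($p{\left(n,K \right)} = - \frac{56}{9 \cdot 9} n + K = \left(- \frac{56}{9}\right) \frac{1}{9} n + K = - \frac{56 n}{81} + K = K - \frac{56 n}{81}$)
$\frac{p{\left(130,527 \right)}}{879210} = \frac{527 - \frac{7280}{81}}{879210} = \left(527 - \frac{7280}{81}\right) \frac{1}{879210} = \frac{35407}{81} \cdot \frac{1}{879210} = \frac{35407}{71216010}$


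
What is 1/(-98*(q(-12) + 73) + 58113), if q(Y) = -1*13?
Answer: 1/52233 ≈ 1.9145e-5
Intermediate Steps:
q(Y) = -13
1/(-98*(q(-12) + 73) + 58113) = 1/(-98*(-13 + 73) + 58113) = 1/(-98*60 + 58113) = 1/(-5880 + 58113) = 1/52233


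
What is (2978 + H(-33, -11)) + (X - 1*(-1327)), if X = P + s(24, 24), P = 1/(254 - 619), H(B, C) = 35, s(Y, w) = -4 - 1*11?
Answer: 1578624/365 ≈ 4325.0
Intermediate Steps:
s(Y, w) = -15 (s(Y, w) = -4 - 11 = -15)
P = -1/365 (P = 1/(-365) = -1/365 ≈ -0.0027397)
X = -5476/365 (X = -1/365 - 15 = -5476/365 ≈ -15.003)
(2978 + H(-33, -11)) + (X - 1*(-1327)) = (2978 + 35) + (-5476/365 - 1*(-1327)) = 3013 + (-5476/365 + 1327) = 3013 + 478879/365 = 1578624/365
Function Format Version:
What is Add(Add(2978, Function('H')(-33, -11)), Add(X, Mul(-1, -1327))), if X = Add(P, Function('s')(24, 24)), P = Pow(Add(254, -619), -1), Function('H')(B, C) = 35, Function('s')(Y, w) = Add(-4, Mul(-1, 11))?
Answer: Rational(1578624, 365) ≈ 4325.0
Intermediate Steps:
Function('s')(Y, w) = -15 (Function('s')(Y, w) = Add(-4, -11) = -15)
P = Rational(-1, 365) (P = Pow(-365, -1) = Rational(-1, 365) ≈ -0.0027397)
X = Rational(-5476, 365) (X = Add(Rational(-1, 365), -15) = Rational(-5476, 365) ≈ -15.003)
Add(Add(2978, Function('H')(-33, -11)), Add(X, Mul(-1, -1327))) = Add(Add(2978, 35), Add(Rational(-5476, 365), Mul(-1, -1327))) = Add(3013, Add(Rational(-5476, 365), 1327)) = Add(3013, Rational(478879, 365)) = Rational(1578624, 365)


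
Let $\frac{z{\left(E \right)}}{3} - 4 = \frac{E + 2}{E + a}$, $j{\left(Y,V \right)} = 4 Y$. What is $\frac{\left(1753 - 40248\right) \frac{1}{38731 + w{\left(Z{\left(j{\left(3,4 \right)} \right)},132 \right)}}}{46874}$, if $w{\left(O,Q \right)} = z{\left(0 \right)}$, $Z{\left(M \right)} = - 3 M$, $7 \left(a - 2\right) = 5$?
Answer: $- \frac{731405}{34506716966} \approx -2.1196 \cdot 10^{-5}$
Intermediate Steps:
$a = \frac{19}{7}$ ($a = 2 + \frac{1}{7} \cdot 5 = 2 + \frac{5}{7} = \frac{19}{7} \approx 2.7143$)
$z{\left(E \right)} = 12 + \frac{3 \left(2 + E\right)}{\frac{19}{7} + E}$ ($z{\left(E \right)} = 12 + 3 \frac{E + 2}{E + \frac{19}{7}} = 12 + 3 \frac{2 + E}{\frac{19}{7} + E} = 12 + \frac{3 \left(2 + E\right)}{\frac{19}{7} + E}$)
$w{\left(O,Q \right)} = \frac{270}{19}$ ($w{\left(O,Q \right)} = \frac{15 \left(18 + 7 \cdot 0\right)}{19 + 7 \cdot 0} = \frac{15 \left(18 + 0\right)}{19 + 0} = 15 \cdot \frac{1}{19} \cdot 18 = \frac{270}{19}$)
$\frac{\left(1753 - 40248\right) \frac{1}{38731 + w{\left(Z{\left(j{\left(3,4 \right)} \right)},132 \right)}}}{46874} = \frac{\left(1753 - 40248\right) \frac{1}{38731 + \frac{270}{19}}}{46874} = - \frac{38495}{\frac{736159}{19}} \cdot \frac{1}{46874} = \left(-38495\right) \frac{19}{736159} \cdot \frac{1}{46874} = \left(- \frac{731405}{736159}\right) \frac{1}{46874} = - \frac{731405}{34506716966}$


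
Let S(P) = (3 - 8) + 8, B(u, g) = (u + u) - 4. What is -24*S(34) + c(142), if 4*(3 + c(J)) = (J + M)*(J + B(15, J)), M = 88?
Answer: 9585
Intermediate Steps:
B(u, g) = -4 + 2*u (B(u, g) = 2*u - 4 = -4 + 2*u)
S(P) = 3 (S(P) = -5 + 8 = 3)
c(J) = -3 + (26 + J)*(88 + J)/4 (c(J) = -3 + ((J + 88)*(J + (-4 + 2*15)))/4 = -3 + ((88 + J)*(J + (-4 + 30)))/4 = -3 + ((88 + J)*(J + 26))/4 = -3 + ((88 + J)*(26 + J))/4 = -3 + ((26 + J)*(88 + J))/4 = -3 + (26 + J)*(88 + J)/4)
-24*S(34) + c(142) = -24*3 + (569 + (¼)*142² + (57/2)*142) = -72 + (569 + (¼)*20164 + 4047) = -72 + (569 + 5041 + 4047) = -72 + 9657 = 9585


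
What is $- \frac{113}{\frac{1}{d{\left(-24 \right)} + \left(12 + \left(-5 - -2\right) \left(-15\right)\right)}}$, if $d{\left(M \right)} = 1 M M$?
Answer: $-71529$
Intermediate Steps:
$d{\left(M \right)} = M^{2}$ ($d{\left(M \right)} = M M = M^{2}$)
$- \frac{113}{\frac{1}{d{\left(-24 \right)} + \left(12 + \left(-5 - -2\right) \left(-15\right)\right)}} = - \frac{113}{\frac{1}{\left(-24\right)^{2} + \left(12 + \left(-5 - -2\right) \left(-15\right)\right)}} = - \frac{113}{\frac{1}{576 + \left(12 + \left(-5 + 2\right) \left(-15\right)\right)}} = - \frac{113}{\frac{1}{576 + \left(12 - -45\right)}} = - \frac{113}{\frac{1}{576 + \left(12 + 45\right)}} = - \frac{113}{\frac{1}{576 + 57}} = - \frac{113}{\frac{1}{633}} = - 113 \frac{1}{\frac{1}{633}} = \left(-113\right) 633 = -71529$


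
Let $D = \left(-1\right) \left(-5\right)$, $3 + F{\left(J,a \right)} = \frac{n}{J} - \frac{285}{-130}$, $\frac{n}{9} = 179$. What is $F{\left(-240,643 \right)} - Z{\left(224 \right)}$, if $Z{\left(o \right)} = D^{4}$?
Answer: $- \frac{657821}{1040} \approx -632.52$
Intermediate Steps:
$n = 1611$ ($n = 9 \cdot 179 = 1611$)
$F{\left(J,a \right)} = - \frac{21}{26} + \frac{1611}{J}$ ($F{\left(J,a \right)} = -3 + \left(\frac{1611}{J} - \frac{285}{-130}\right) = -3 + \left(\frac{1611}{J} - - \frac{57}{26}\right) = -3 + \left(\frac{1611}{J} + \frac{57}{26}\right) = -3 + \left(\frac{57}{26} + \frac{1611}{J}\right) = - \frac{21}{26} + \frac{1611}{J}$)
$D = 5$
$Z{\left(o \right)} = 625$ ($Z{\left(o \right)} = 5^{4} = 625$)
$F{\left(-240,643 \right)} - Z{\left(224 \right)} = \left(- \frac{21}{26} + \frac{1611}{-240}\right) - 625 = \left(- \frac{21}{26} + 1611 \left(- \frac{1}{240}\right)\right) - 625 = \left(- \frac{21}{26} - \frac{537}{80}\right) - 625 = - \frac{7821}{1040} - 625 = - \frac{657821}{1040}$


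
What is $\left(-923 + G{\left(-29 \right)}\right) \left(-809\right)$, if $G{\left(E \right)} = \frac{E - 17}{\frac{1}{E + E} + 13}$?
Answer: $\frac{564428783}{753} \approx 7.4957 \cdot 10^{5}$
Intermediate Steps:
$G{\left(E \right)} = \frac{-17 + E}{13 + \frac{1}{2 E}}$ ($G{\left(E \right)} = \frac{-17 + E}{\frac{1}{2 E} + 13} = \frac{-17 + E}{13 + \frac{1}{2 E}}$)
$\left(-923 + G{\left(-29 \right)}\right) \left(-809\right) = \left(-923 + 2 \left(-29\right) \frac{1}{1 + 26 \left(-29\right)} \left(-17 - 29\right)\right) \left(-809\right) = \left(-923 + 2 \left(-29\right) \frac{1}{1 - 754} \left(-46\right)\right) \left(-809\right) = \left(-923 + 2 \left(-29\right) \frac{1}{-753} \left(-46\right)\right) \left(-809\right) = \left(-923 + 2 \left(-29\right) \left(- \frac{1}{753}\right) \left(-46\right)\right) \left(-809\right) = \left(-923 - \frac{2668}{753}\right) \left(-809\right) = \left(- \frac{697687}{753}\right) \left(-809\right) = \frac{564428783}{753}$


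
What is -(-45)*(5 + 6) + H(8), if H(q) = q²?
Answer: 559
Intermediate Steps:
-(-45)*(5 + 6) + H(8) = -(-45)*(5 + 6) + 8² = -(-45)*11 + 64 = -45*(-11) + 64 = 495 + 64 = 559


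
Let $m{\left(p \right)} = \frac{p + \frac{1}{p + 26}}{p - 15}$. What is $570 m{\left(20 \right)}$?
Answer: $\frac{52497}{23} \approx 2282.5$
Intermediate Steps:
$m{\left(p \right)} = \frac{p + \frac{1}{26 + p}}{-15 + p}$
$570 m{\left(20 \right)} = 570 \frac{1 + 20^{2} + 26 \cdot 20}{-390 + 20^{2} + 11 \cdot 20} = 570 \frac{1 + 400 + 520}{-390 + 400 + 220} = 570 \cdot \frac{1}{230} \cdot 921 = 570 \cdot \frac{921}{230} = \frac{52497}{23}$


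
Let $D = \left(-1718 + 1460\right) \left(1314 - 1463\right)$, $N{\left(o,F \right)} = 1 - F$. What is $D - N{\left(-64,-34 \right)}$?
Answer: $38407$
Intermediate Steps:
$D = 38442$ ($D = \left(-258\right) \left(-149\right) = 38442$)
$D - N{\left(-64,-34 \right)} = 38442 - \left(1 - -34\right) = 38442 - \left(1 + 34\right) = 38442 - 35 = 38407$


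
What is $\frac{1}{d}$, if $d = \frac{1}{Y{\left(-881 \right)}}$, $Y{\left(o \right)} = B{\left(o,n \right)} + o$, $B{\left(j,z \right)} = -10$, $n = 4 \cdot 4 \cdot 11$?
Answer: $-891$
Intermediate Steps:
$n = 176$ ($n = 16 \cdot 11 = 176$)
$Y{\left(o \right)} = -10 + o$
$d = - \frac{1}{891}$ ($d = \frac{1}{-10 - 881} = \frac{1}{-891} = - \frac{1}{891} \approx -0.0011223$)
$\frac{1}{d} = \frac{1}{- \frac{1}{891}} = -891$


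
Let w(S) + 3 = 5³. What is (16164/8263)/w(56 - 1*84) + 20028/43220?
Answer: 2611069311/5446184615 ≈ 0.47943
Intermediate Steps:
w(S) = 122 (w(S) = -3 + 5³ = -3 + 125 = 122)
(16164/8263)/w(56 - 1*84) + 20028/43220 = (16164/8263)/122 + 20028/43220 = (16164*(1/8263))*(1/122) + 20028*(1/43220) = (16164/8263)*(1/122) + 5007/10805 = 8082/504043 + 5007/10805 = 2611069311/5446184615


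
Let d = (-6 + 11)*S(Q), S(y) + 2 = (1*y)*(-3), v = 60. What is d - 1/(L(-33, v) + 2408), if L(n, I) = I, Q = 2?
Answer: -98721/2468 ≈ -40.000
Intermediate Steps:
S(y) = -2 - 3*y (S(y) = -2 + (1*y)*(-3) = -2 + y*(-3) = -2 - 3*y)
d = -40 (d = (-6 + 11)*(-2 - 3*2) = 5*(-2 - 6) = 5*(-8) = -40)
d - 1/(L(-33, v) + 2408) = -40 - 1/(60 + 2408) = -40 - 1/2468 = -98721/2468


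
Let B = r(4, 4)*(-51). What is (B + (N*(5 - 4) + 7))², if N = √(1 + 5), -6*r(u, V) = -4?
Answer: (27 - √6)² ≈ 602.73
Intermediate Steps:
r(u, V) = ⅔ (r(u, V) = -⅙*(-4) = ⅔)
N = √6 ≈ 2.4495
B = -34 (B = (⅔)*(-51) = -34)
(B + (N*(5 - 4) + 7))² = (-34 + (√6*(5 - 4) + 7))² = (-34 + (√6*1 + 7))² = (-34 + (√6 + 7))² = (-34 + (7 + √6))² = (-27 + √6)²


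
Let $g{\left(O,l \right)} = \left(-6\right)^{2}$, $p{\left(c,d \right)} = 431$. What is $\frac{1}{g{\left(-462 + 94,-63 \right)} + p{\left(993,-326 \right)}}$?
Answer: $\frac{1}{467} \approx 0.0021413$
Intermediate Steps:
$g{\left(O,l \right)} = 36$
$\frac{1}{g{\left(-462 + 94,-63 \right)} + p{\left(993,-326 \right)}} = \frac{1}{36 + 431} = \frac{1}{467}$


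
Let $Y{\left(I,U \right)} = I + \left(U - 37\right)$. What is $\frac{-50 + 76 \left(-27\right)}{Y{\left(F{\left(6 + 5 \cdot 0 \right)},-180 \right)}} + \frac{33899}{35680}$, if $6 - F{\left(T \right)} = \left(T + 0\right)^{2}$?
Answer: $\frac{83372413}{8812960} \approx 9.4602$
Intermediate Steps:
$F{\left(T \right)} = 6 - T^{2}$ ($F{\left(T \right)} = 6 - \left(T + 0\right)^{2} = 6 - T^{2}$)
$Y{\left(I,U \right)} = -37 + I + U$ ($Y{\left(I,U \right)} = I + \left(-37 + U\right) = -37 + I + U$)
$\frac{-50 + 76 \left(-27\right)}{Y{\left(F{\left(6 + 5 \cdot 0 \right)},-180 \right)}} + \frac{33899}{35680} = \frac{-50 + 76 \left(-27\right)}{-37 + \left(6 - \left(6 + 5 \cdot 0\right)^{2}\right) - 180} + \frac{33899}{35680} = \frac{-50 - 2052}{-37 + \left(6 - \left(6 + 0\right)^{2}\right) - 180} + 33899 \cdot \frac{1}{35680} = - \frac{2102}{-37 + \left(6 - 6^{2}\right) - 180} + \frac{33899}{35680} = - \frac{2102}{-37 + \left(6 - 36\right) - 180} + \frac{33899}{35680} = - \frac{2102}{-37 - 30 - 180} + \frac{33899}{35680} = - \frac{2102}{-247} + \frac{33899}{35680} = \left(-2102\right) \left(- \frac{1}{247}\right) + \frac{33899}{35680} = \frac{2102}{247} + \frac{33899}{35680} = \frac{83372413}{8812960}$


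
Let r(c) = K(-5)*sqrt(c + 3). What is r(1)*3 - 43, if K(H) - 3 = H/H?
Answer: -19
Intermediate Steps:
K(H) = 4 (K(H) = 3 + H/H = 3 + 1 = 4)
r(c) = 4*sqrt(3 + c) (r(c) = 4*sqrt(c + 3) = 4*sqrt(3 + c))
r(1)*3 - 43 = (4*sqrt(3 + 1))*3 - 43 = (4*sqrt(4))*3 - 43 = (4*2)*3 - 43 = 8*3 - 43 = 24 - 43 = -19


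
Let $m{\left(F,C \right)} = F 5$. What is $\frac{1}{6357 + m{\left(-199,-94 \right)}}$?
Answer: $\frac{1}{5362} \approx 0.0001865$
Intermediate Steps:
$m{\left(F,C \right)} = 5 F$
$\frac{1}{6357 + m{\left(-199,-94 \right)}} = \frac{1}{6357 + 5 \left(-199\right)} = \frac{1}{6357 - 995} = \frac{1}{5362}$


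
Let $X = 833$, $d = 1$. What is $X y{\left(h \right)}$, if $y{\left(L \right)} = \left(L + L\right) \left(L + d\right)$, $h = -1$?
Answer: $0$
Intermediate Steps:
$y{\left(L \right)} = 2 L \left(1 + L\right)$ ($y{\left(L \right)} = \left(L + L\right) \left(L + 1\right) = 2 L \left(1 + L\right)$)
$X y{\left(h \right)} = 833 \cdot 2 \left(-1\right) \left(1 - 1\right) = 833 \cdot 2 \left(-1\right) 0 = 833 \cdot 0 = 0$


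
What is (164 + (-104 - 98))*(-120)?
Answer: 4560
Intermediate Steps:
(164 + (-104 - 98))*(-120) = (164 - 202)*(-120) = -38*(-120) = 4560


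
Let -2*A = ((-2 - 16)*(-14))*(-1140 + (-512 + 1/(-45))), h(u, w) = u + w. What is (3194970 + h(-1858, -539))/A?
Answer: 15962865/1040774 ≈ 15.337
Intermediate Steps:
A = 1040774/5 (A = -(-2 - 16)*(-14)*(-1140 + (-512 + 1/(-45)))/2 = -(-18*(-14))*(-1140 + (-512 - 1/45))/2 = -126*(-1140 - 23041/45) = -126*(-74341)/45 = -½*(-2081548/5) = 1040774/5 ≈ 2.0815e+5)
(3194970 + h(-1858, -539))/A = (3194970 + (-1858 - 539))/(1040774/5) = (3194970 - 2397)*(5/1040774) = 3192573*(5/1040774) = 15962865/1040774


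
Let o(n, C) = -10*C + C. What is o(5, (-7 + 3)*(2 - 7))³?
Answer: -5832000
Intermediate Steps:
o(n, C) = -9*C
o(5, (-7 + 3)*(2 - 7))³ = (-9*(-7 + 3)*(2 - 7))³ = (-(-36)*(-5))³ = (-9*20)³ = (-180)³ = -5832000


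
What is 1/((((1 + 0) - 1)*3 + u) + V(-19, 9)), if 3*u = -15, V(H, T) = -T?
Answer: -1/14 ≈ -0.071429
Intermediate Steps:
u = -5 (u = (⅓)*(-15) = -5)
1/((((1 + 0) - 1)*3 + u) + V(-19, 9)) = 1/((((1 + 0) - 1)*3 - 5) - 1*9) = 1/(((1 - 1)*3 - 5) - 9) = 1/((0*3 - 5) - 9) = 1/((0 - 5) - 9) = 1/(-5 - 9) = 1/(-14) = -1/14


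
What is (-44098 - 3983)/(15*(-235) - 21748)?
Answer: 48081/25273 ≈ 1.9025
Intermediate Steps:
(-44098 - 3983)/(15*(-235) - 21748) = -48081/(-3525 - 21748) = -48081/(-25273) = -48081*(-1/25273) = 48081/25273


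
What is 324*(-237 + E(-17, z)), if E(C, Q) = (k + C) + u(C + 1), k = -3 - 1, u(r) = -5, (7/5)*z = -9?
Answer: -85212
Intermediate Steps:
z = -45/7 (z = (5/7)*(-9) = -45/7 ≈ -6.4286)
k = -4
E(C, Q) = -9 + C (E(C, Q) = (-4 + C) - 5 = -9 + C)
324*(-237 + E(-17, z)) = 324*(-237 + (-9 - 17)) = 324*(-237 - 26) = 324*(-263) = -85212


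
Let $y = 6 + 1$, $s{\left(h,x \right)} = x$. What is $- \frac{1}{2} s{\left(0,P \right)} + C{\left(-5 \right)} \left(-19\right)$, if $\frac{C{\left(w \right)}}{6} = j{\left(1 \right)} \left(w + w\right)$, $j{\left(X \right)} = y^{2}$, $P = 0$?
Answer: $55860$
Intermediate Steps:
$y = 7$
$j{\left(X \right)} = 49$ ($j{\left(X \right)} = 7^{2} = 49$)
$C{\left(w \right)} = 588 w$ ($C{\left(w \right)} = 6 \cdot 49 \left(w + w\right) = 6 \cdot 49 \cdot 2 w = 6 \cdot 98 w = 588 w$)
$- \frac{1}{2} s{\left(0,P \right)} + C{\left(-5 \right)} \left(-19\right) = - \frac{1}{2} \cdot 0 + 588 \left(-5\right) \left(-19\right) = \left(-1\right) \frac{1}{2} \cdot 0 - -55860 = \left(- \frac{1}{2}\right) 0 + 55860 = 0 + 55860 = 55860$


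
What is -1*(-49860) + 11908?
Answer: 61768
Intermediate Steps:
-1*(-49860) + 11908 = 49860 + 11908 = 61768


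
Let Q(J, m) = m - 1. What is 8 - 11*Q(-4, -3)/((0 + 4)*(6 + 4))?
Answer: 91/10 ≈ 9.1000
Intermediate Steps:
Q(J, m) = -1 + m
8 - 11*Q(-4, -3)/((0 + 4)*(6 + 4)) = 8 - 11*(-1 - 3)/((0 + 4)*(6 + 4)) = 8 - (-44)/(4*10) = 8 - (-44)/40 = 8 - 11*(-⅒) = 8 + 11/10 = 91/10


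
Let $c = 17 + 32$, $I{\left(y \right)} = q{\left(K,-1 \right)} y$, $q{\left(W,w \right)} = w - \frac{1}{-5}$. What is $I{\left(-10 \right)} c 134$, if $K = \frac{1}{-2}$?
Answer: $52528$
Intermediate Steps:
$K = - \frac{1}{2} \approx -0.5$
$q{\left(W,w \right)} = \frac{1}{5} + w$ ($q{\left(W,w \right)} = w - - \frac{1}{5} = w + \frac{1}{5} = \frac{1}{5} + w$)
$I{\left(y \right)} = - \frac{4 y}{5}$ ($I{\left(y \right)} = \left(\frac{1}{5} - 1\right) y = - \frac{4 y}{5}$)
$c = 49$
$I{\left(-10 \right)} c 134 = \left(- \frac{4}{5}\right) \left(-10\right) 49 \cdot 134 = 8 \cdot 49 \cdot 134 = 392 \cdot 134 = 52528$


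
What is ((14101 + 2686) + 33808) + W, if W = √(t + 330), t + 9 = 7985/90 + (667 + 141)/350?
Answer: 50595 + √18170558/210 ≈ 50615.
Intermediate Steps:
t = 258397/3150 (t = -9 + (7985/90 + (667 + 141)/350) = -9 + (7985*(1/90) + 808*(1/350)) = -9 + (1597/18 + 404/175) = -9 + 286747/3150 = 258397/3150 ≈ 82.031)
W = √18170558/210 (W = √(258397/3150 + 330) = √(1297897/3150) = √18170558/210 ≈ 20.299)
((14101 + 2686) + 33808) + W = ((14101 + 2686) + 33808) + √18170558/210 = (16787 + 33808) + √18170558/210 = 50595 + √18170558/210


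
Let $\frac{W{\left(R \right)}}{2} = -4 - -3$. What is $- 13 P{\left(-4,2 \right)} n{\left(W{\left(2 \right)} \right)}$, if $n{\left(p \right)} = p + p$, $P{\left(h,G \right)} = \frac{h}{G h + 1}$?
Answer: $\frac{208}{7} \approx 29.714$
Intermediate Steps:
$W{\left(R \right)} = -2$ ($W{\left(R \right)} = 2 \left(-4 - -3\right) = 2 \left(-4 + 3\right) = 2 \left(-1\right) = -2$)
$P{\left(h,G \right)} = \frac{h}{1 + G h}$
$n{\left(p \right)} = 2 p$
$- 13 P{\left(-4,2 \right)} n{\left(W{\left(2 \right)} \right)} = - 13 \left(- \frac{4}{1 + 2 \left(-4\right)}\right) 2 \left(-2\right) = - 13 \left(- \frac{4}{1 - 8}\right) \left(-4\right) = - 13 \left(- \frac{4}{-7}\right) \left(-4\right) = - 13 \left(\left(-4\right) \left(- \frac{1}{7}\right)\right) \left(-4\right) = \left(-13\right) \frac{4}{7} \left(-4\right) = \left(- \frac{52}{7}\right) \left(-4\right) = \frac{208}{7}$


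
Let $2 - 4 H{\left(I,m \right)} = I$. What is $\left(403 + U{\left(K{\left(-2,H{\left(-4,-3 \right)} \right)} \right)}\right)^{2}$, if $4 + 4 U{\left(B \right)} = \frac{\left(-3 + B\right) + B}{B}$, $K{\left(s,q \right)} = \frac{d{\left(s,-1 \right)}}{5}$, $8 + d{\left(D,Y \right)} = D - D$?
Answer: $\frac{166281025}{1024} \approx 1.6238 \cdot 10^{5}$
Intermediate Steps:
$d{\left(D,Y \right)} = -8$ ($d{\left(D,Y \right)} = -8 + \left(D - D\right) = -8 + 0 = -8$)
$H{\left(I,m \right)} = \frac{1}{2} - \frac{I}{4}$
$K{\left(s,q \right)} = - \frac{8}{5}$
$U{\left(B \right)} = -1 + \frac{-3 + 2 B}{4 B}$ ($U{\left(B \right)} = -1 + \frac{\left(\left(-3 + B\right) + B\right) \frac{1}{B}}{4} = -1 + \frac{\left(-3 + 2 B\right) \frac{1}{B}}{4} = -1 + \frac{\frac{1}{B} \left(-3 + 2 B\right)}{4} = -1 + \frac{-3 + 2 B}{4 B}$)
$\left(403 + U{\left(K{\left(-2,H{\left(-4,-3 \right)} \right)} \right)}\right)^{2} = \left(403 + \frac{-3 - - \frac{16}{5}}{4 \left(- \frac{8}{5}\right)}\right)^{2} = \left(403 + \frac{1}{4} \left(- \frac{5}{8}\right) \left(-3 + \frac{16}{5}\right)\right)^{2} = \left(403 + \frac{1}{4} \left(- \frac{5}{8}\right) \frac{1}{5}\right)^{2} = \left(403 - \frac{1}{32}\right)^{2} = \left(\frac{12895}{32}\right)^{2} = \frac{166281025}{1024}$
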